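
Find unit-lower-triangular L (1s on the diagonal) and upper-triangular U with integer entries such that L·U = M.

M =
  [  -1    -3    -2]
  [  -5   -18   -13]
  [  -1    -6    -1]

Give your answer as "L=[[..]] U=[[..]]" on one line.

  r1 -= 5·r0 → [0,-3,-3]
  r2 -= 1·r0 → [0,-3,1]
  r2 -= 1·r1 → [0,0,4]

L=[[1,0,0],[5,1,0],[1,1,1]] U=[[-1,-3,-2],[0,-3,-3],[0,0,4]]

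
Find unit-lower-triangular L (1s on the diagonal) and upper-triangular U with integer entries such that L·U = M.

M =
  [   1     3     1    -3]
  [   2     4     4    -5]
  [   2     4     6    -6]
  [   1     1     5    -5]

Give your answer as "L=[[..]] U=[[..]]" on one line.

L=[[1,0,0,0],[2,1,0,0],[2,1,1,0],[1,1,1,1]] U=[[1,3,1,-3],[0,-2,2,1],[0,0,2,-1],[0,0,0,-2]]

  R1 -= 2·R0 → [0,-2,2,1]
  R2 -= 2·R0 → [0,-2,4,0]
  R3 -= 1·R0 → [0,-2,4,-2]
  R2 -= 1·R1 → [0,0,2,-1]
  R3 -= 1·R1 → [0,0,2,-3]
  R3 -= 1·R2 → [0,0,0,-2]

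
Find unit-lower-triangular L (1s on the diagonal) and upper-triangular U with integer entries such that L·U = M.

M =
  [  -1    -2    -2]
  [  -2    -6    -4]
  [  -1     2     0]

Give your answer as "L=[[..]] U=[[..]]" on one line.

L=[[1,0,0],[2,1,0],[1,-2,1]] U=[[-1,-2,-2],[0,-2,0],[0,0,2]]

  r1 -= 2·r0 → [0,-2,0]
  r2 -= 1·r0 → [0,4,2]
  r2 -= -2·r1 → [0,0,2]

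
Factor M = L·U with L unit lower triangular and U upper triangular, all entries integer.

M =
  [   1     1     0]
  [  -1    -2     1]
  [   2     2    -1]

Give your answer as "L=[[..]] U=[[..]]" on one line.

  row1 -= -1·row0 → [0,-1,1]
  row2 -= 2·row0 → [0,0,-1]
  row2 -= 0·row1 → [0,0,-1]

L=[[1,0,0],[-1,1,0],[2,0,1]] U=[[1,1,0],[0,-1,1],[0,0,-1]]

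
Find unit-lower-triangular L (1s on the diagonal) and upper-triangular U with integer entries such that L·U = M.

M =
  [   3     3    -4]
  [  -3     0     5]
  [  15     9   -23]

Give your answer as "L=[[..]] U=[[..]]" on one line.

L=[[1,0,0],[-1,1,0],[5,-2,1]] U=[[3,3,-4],[0,3,1],[0,0,-1]]

  row1 -= -1·row0 → [0,3,1]
  row2 -= 5·row0 → [0,-6,-3]
  row2 -= -2·row1 → [0,0,-1]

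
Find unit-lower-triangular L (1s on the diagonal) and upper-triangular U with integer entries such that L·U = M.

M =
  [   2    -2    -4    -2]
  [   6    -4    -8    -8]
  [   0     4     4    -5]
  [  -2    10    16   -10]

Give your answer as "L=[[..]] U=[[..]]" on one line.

L=[[1,0,0,0],[3,1,0,0],[0,2,1,0],[-1,4,1,1]] U=[[2,-2,-4,-2],[0,2,4,-2],[0,0,-4,-1],[0,0,0,-3]]

  row1 -= 3·row0 → [0,2,4,-2]
  row2 -= 0·row0 → [0,4,4,-5]
  row3 -= -1·row0 → [0,8,12,-12]
  row2 -= 2·row1 → [0,0,-4,-1]
  row3 -= 4·row1 → [0,0,-4,-4]
  row3 -= 1·row2 → [0,0,0,-3]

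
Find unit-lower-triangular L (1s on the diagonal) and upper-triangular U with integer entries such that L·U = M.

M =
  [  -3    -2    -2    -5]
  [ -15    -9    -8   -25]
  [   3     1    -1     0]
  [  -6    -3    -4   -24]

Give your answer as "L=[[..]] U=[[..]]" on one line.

L=[[1,0,0,0],[5,1,0,0],[-1,-1,1,0],[2,1,2,1]] U=[[-3,-2,-2,-5],[0,1,2,0],[0,0,-1,-5],[0,0,0,-4]]

  R1 -= 5·R0 → [0,1,2,0]
  R2 -= -1·R0 → [0,-1,-3,-5]
  R3 -= 2·R0 → [0,1,0,-14]
  R2 -= -1·R1 → [0,0,-1,-5]
  R3 -= 1·R1 → [0,0,-2,-14]
  R3 -= 2·R2 → [0,0,0,-4]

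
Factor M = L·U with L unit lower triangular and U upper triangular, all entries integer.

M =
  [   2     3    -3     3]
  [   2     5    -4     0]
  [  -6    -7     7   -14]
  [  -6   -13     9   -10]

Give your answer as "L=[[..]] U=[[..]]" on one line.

  R1 -= 1·R0 → [0,2,-1,-3]
  R2 -= -3·R0 → [0,2,-2,-5]
  R3 -= -3·R0 → [0,-4,0,-1]
  R2 -= 1·R1 → [0,0,-1,-2]
  R3 -= -2·R1 → [0,0,-2,-7]
  R3 -= 2·R2 → [0,0,0,-3]

L=[[1,0,0,0],[1,1,0,0],[-3,1,1,0],[-3,-2,2,1]] U=[[2,3,-3,3],[0,2,-1,-3],[0,0,-1,-2],[0,0,0,-3]]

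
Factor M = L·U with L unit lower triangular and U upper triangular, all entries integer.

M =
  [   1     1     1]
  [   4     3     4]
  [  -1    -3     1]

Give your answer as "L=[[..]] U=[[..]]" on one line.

L=[[1,0,0],[4,1,0],[-1,2,1]] U=[[1,1,1],[0,-1,0],[0,0,2]]

  row1 -= 4·row0 → [0,-1,0]
  row2 -= -1·row0 → [0,-2,2]
  row2 -= 2·row1 → [0,0,2]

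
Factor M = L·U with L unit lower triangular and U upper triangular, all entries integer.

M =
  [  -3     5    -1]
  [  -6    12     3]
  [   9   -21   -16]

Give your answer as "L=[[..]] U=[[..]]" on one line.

L=[[1,0,0],[2,1,0],[-3,-3,1]] U=[[-3,5,-1],[0,2,5],[0,0,-4]]

  r1 -= 2·r0 → [0,2,5]
  r2 -= -3·r0 → [0,-6,-19]
  r2 -= -3·r1 → [0,0,-4]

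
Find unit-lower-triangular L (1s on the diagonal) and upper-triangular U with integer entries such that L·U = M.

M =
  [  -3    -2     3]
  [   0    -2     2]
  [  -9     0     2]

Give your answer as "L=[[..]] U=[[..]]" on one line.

L=[[1,0,0],[0,1,0],[3,-3,1]] U=[[-3,-2,3],[0,-2,2],[0,0,-1]]

  R1 -= 0·R0 → [0,-2,2]
  R2 -= 3·R0 → [0,6,-7]
  R2 -= -3·R1 → [0,0,-1]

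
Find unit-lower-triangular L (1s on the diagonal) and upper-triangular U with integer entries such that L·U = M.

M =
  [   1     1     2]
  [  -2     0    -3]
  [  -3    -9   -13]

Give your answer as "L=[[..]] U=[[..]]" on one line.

L=[[1,0,0],[-2,1,0],[-3,-3,1]] U=[[1,1,2],[0,2,1],[0,0,-4]]

  r1 -= -2·r0 → [0,2,1]
  r2 -= -3·r0 → [0,-6,-7]
  r2 -= -3·r1 → [0,0,-4]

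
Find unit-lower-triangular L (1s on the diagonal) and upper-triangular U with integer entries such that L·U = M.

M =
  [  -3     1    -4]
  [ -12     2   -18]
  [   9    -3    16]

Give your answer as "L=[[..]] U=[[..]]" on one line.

L=[[1,0,0],[4,1,0],[-3,0,1]] U=[[-3,1,-4],[0,-2,-2],[0,0,4]]

  row1 -= 4·row0 → [0,-2,-2]
  row2 -= -3·row0 → [0,0,4]
  row2 -= 0·row1 → [0,0,4]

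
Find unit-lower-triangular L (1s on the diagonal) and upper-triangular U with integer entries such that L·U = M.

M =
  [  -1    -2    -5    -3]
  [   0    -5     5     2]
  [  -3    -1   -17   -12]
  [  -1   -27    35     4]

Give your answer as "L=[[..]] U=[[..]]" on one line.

L=[[1,0,0,0],[0,1,0,0],[3,-1,1,0],[1,5,5,1]] U=[[-1,-2,-5,-3],[0,-5,5,2],[0,0,3,-1],[0,0,0,2]]

  R1 -= 0·R0 → [0,-5,5,2]
  R2 -= 3·R0 → [0,5,-2,-3]
  R3 -= 1·R0 → [0,-25,40,7]
  R2 -= -1·R1 → [0,0,3,-1]
  R3 -= 5·R1 → [0,0,15,-3]
  R3 -= 5·R2 → [0,0,0,2]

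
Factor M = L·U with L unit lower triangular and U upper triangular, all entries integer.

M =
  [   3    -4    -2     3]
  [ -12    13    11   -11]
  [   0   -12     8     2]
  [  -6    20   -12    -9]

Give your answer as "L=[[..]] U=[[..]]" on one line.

L=[[1,0,0,0],[-4,1,0,0],[0,4,1,0],[-2,-4,1,1]] U=[[3,-4,-2,3],[0,-3,3,1],[0,0,-4,-2],[0,0,0,3]]

  r1 -= -4·r0 → [0,-3,3,1]
  r2 -= 0·r0 → [0,-12,8,2]
  r3 -= -2·r0 → [0,12,-16,-3]
  r2 -= 4·r1 → [0,0,-4,-2]
  r3 -= -4·r1 → [0,0,-4,1]
  r3 -= 1·r2 → [0,0,0,3]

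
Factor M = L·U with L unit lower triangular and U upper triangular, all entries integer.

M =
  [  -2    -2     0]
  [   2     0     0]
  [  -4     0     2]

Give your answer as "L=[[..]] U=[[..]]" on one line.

  R1 -= -1·R0 → [0,-2,0]
  R2 -= 2·R0 → [0,4,2]
  R2 -= -2·R1 → [0,0,2]

L=[[1,0,0],[-1,1,0],[2,-2,1]] U=[[-2,-2,0],[0,-2,0],[0,0,2]]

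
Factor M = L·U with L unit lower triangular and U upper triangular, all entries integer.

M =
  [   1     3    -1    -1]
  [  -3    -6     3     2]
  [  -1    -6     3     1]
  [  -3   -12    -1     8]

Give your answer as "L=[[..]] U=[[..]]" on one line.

  row1 -= -3·row0 → [0,3,0,-1]
  row2 -= -1·row0 → [0,-3,2,0]
  row3 -= -3·row0 → [0,-3,-4,5]
  row2 -= -1·row1 → [0,0,2,-1]
  row3 -= -1·row1 → [0,0,-4,4]
  row3 -= -2·row2 → [0,0,0,2]

L=[[1,0,0,0],[-3,1,0,0],[-1,-1,1,0],[-3,-1,-2,1]] U=[[1,3,-1,-1],[0,3,0,-1],[0,0,2,-1],[0,0,0,2]]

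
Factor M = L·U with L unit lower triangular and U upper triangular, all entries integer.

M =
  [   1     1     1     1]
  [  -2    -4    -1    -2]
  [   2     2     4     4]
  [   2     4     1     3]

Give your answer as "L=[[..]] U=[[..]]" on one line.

L=[[1,0,0,0],[-2,1,0,0],[2,0,1,0],[2,-1,0,1]] U=[[1,1,1,1],[0,-2,1,0],[0,0,2,2],[0,0,0,1]]

  row1 -= -2·row0 → [0,-2,1,0]
  row2 -= 2·row0 → [0,0,2,2]
  row3 -= 2·row0 → [0,2,-1,1]
  row2 -= 0·row1 → [0,0,2,2]
  row3 -= -1·row1 → [0,0,0,1]
  row3 -= 0·row2 → [0,0,0,1]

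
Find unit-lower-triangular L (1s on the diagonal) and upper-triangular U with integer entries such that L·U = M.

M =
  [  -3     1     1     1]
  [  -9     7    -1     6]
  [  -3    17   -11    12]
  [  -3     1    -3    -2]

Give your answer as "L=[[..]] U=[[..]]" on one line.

L=[[1,0,0,0],[3,1,0,0],[1,4,1,0],[1,0,-1,1]] U=[[-3,1,1,1],[0,4,-4,3],[0,0,4,-1],[0,0,0,-4]]

  R1 -= 3·R0 → [0,4,-4,3]
  R2 -= 1·R0 → [0,16,-12,11]
  R3 -= 1·R0 → [0,0,-4,-3]
  R2 -= 4·R1 → [0,0,4,-1]
  R3 -= 0·R1 → [0,0,-4,-3]
  R3 -= -1·R2 → [0,0,0,-4]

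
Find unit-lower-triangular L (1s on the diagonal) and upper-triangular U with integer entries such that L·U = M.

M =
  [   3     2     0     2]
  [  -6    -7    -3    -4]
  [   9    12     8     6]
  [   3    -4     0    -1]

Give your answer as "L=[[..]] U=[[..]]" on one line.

  r1 -= -2·r0 → [0,-3,-3,0]
  r2 -= 3·r0 → [0,6,8,0]
  r3 -= 1·r0 → [0,-6,0,-3]
  r2 -= -2·r1 → [0,0,2,0]
  r3 -= 2·r1 → [0,0,6,-3]
  r3 -= 3·r2 → [0,0,0,-3]

L=[[1,0,0,0],[-2,1,0,0],[3,-2,1,0],[1,2,3,1]] U=[[3,2,0,2],[0,-3,-3,0],[0,0,2,0],[0,0,0,-3]]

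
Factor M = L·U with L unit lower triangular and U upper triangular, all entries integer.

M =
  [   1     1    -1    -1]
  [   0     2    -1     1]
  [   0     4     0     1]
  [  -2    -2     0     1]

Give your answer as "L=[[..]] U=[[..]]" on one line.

L=[[1,0,0,0],[0,1,0,0],[0,2,1,0],[-2,0,-1,1]] U=[[1,1,-1,-1],[0,2,-1,1],[0,0,2,-1],[0,0,0,-2]]

  R1 -= 0·R0 → [0,2,-1,1]
  R2 -= 0·R0 → [0,4,0,1]
  R3 -= -2·R0 → [0,0,-2,-1]
  R2 -= 2·R1 → [0,0,2,-1]
  R3 -= 0·R1 → [0,0,-2,-1]
  R3 -= -1·R2 → [0,0,0,-2]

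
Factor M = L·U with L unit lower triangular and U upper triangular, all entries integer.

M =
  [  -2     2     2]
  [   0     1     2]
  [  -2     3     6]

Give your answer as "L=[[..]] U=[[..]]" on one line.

L=[[1,0,0],[0,1,0],[1,1,1]] U=[[-2,2,2],[0,1,2],[0,0,2]]

  R1 -= 0·R0 → [0,1,2]
  R2 -= 1·R0 → [0,1,4]
  R2 -= 1·R1 → [0,0,2]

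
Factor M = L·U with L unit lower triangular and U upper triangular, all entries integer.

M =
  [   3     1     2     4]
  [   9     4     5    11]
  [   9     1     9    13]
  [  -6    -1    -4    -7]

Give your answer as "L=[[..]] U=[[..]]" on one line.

L=[[1,0,0,0],[3,1,0,0],[3,-2,1,0],[-2,1,1,1]] U=[[3,1,2,4],[0,1,-1,-1],[0,0,1,-1],[0,0,0,3]]

  r1 -= 3·r0 → [0,1,-1,-1]
  r2 -= 3·r0 → [0,-2,3,1]
  r3 -= -2·r0 → [0,1,0,1]
  r2 -= -2·r1 → [0,0,1,-1]
  r3 -= 1·r1 → [0,0,1,2]
  r3 -= 1·r2 → [0,0,0,3]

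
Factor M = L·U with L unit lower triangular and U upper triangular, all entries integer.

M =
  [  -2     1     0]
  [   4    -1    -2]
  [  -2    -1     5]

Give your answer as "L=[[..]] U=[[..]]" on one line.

  row1 -= -2·row0 → [0,1,-2]
  row2 -= 1·row0 → [0,-2,5]
  row2 -= -2·row1 → [0,0,1]

L=[[1,0,0],[-2,1,0],[1,-2,1]] U=[[-2,1,0],[0,1,-2],[0,0,1]]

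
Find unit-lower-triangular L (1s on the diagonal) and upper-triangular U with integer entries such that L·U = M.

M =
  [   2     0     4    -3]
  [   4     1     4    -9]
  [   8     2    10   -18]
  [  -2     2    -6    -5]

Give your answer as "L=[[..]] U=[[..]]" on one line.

L=[[1,0,0,0],[2,1,0,0],[4,2,1,0],[-1,2,3,1]] U=[[2,0,4,-3],[0,1,-4,-3],[0,0,2,0],[0,0,0,-2]]

  R1 -= 2·R0 → [0,1,-4,-3]
  R2 -= 4·R0 → [0,2,-6,-6]
  R3 -= -1·R0 → [0,2,-2,-8]
  R2 -= 2·R1 → [0,0,2,0]
  R3 -= 2·R1 → [0,0,6,-2]
  R3 -= 3·R2 → [0,0,0,-2]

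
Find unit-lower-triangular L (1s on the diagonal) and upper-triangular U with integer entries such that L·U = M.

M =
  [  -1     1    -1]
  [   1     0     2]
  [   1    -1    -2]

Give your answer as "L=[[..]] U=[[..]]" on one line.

L=[[1,0,0],[-1,1,0],[-1,0,1]] U=[[-1,1,-1],[0,1,1],[0,0,-3]]

  r1 -= -1·r0 → [0,1,1]
  r2 -= -1·r0 → [0,0,-3]
  r2 -= 0·r1 → [0,0,-3]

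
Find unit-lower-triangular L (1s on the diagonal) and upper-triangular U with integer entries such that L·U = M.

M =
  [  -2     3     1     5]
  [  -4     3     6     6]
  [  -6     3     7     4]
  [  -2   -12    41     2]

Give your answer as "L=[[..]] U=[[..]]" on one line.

  row1 -= 2·row0 → [0,-3,4,-4]
  row2 -= 3·row0 → [0,-6,4,-11]
  row3 -= 1·row0 → [0,-15,40,-3]
  row2 -= 2·row1 → [0,0,-4,-3]
  row3 -= 5·row1 → [0,0,20,17]
  row3 -= -5·row2 → [0,0,0,2]

L=[[1,0,0,0],[2,1,0,0],[3,2,1,0],[1,5,-5,1]] U=[[-2,3,1,5],[0,-3,4,-4],[0,0,-4,-3],[0,0,0,2]]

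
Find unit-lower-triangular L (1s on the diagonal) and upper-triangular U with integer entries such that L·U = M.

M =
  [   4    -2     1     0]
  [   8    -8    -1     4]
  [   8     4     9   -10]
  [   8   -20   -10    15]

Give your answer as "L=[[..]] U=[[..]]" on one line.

  r1 -= 2·r0 → [0,-4,-3,4]
  r2 -= 2·r0 → [0,8,7,-10]
  r3 -= 2·r0 → [0,-16,-12,15]
  r2 -= -2·r1 → [0,0,1,-2]
  r3 -= 4·r1 → [0,0,0,-1]
  r3 -= 0·r2 → [0,0,0,-1]

L=[[1,0,0,0],[2,1,0,0],[2,-2,1,0],[2,4,0,1]] U=[[4,-2,1,0],[0,-4,-3,4],[0,0,1,-2],[0,0,0,-1]]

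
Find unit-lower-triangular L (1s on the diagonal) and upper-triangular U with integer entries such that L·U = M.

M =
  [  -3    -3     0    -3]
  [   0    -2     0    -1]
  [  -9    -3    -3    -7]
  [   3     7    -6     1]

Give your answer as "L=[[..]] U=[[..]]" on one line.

  r1 -= 0·r0 → [0,-2,0,-1]
  r2 -= 3·r0 → [0,6,-3,2]
  r3 -= -1·r0 → [0,4,-6,-2]
  r2 -= -3·r1 → [0,0,-3,-1]
  r3 -= -2·r1 → [0,0,-6,-4]
  r3 -= 2·r2 → [0,0,0,-2]

L=[[1,0,0,0],[0,1,0,0],[3,-3,1,0],[-1,-2,2,1]] U=[[-3,-3,0,-3],[0,-2,0,-1],[0,0,-3,-1],[0,0,0,-2]]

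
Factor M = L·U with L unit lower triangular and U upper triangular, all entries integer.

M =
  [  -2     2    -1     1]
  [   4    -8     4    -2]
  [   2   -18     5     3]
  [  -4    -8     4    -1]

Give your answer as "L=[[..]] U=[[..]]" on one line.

L=[[1,0,0,0],[-2,1,0,0],[-1,4,1,0],[2,3,0,1]] U=[[-2,2,-1,1],[0,-4,2,0],[0,0,-4,4],[0,0,0,-3]]

  r1 -= -2·r0 → [0,-4,2,0]
  r2 -= -1·r0 → [0,-16,4,4]
  r3 -= 2·r0 → [0,-12,6,-3]
  r2 -= 4·r1 → [0,0,-4,4]
  r3 -= 3·r1 → [0,0,0,-3]
  r3 -= 0·r2 → [0,0,0,-3]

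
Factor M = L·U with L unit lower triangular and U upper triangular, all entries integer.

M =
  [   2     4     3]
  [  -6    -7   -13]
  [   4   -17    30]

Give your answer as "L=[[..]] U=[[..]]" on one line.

L=[[1,0,0],[-3,1,0],[2,-5,1]] U=[[2,4,3],[0,5,-4],[0,0,4]]

  row1 -= -3·row0 → [0,5,-4]
  row2 -= 2·row0 → [0,-25,24]
  row2 -= -5·row1 → [0,0,4]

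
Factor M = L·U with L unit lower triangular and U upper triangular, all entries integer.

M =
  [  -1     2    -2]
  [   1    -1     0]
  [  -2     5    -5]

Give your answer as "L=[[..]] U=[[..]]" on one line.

  row1 -= -1·row0 → [0,1,-2]
  row2 -= 2·row0 → [0,1,-1]
  row2 -= 1·row1 → [0,0,1]

L=[[1,0,0],[-1,1,0],[2,1,1]] U=[[-1,2,-2],[0,1,-2],[0,0,1]]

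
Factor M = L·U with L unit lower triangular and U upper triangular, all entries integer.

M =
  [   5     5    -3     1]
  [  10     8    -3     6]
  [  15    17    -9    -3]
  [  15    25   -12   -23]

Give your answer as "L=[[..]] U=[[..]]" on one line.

L=[[1,0,0,0],[2,1,0,0],[3,-1,1,0],[3,-5,4,1]] U=[[5,5,-3,1],[0,-2,3,4],[0,0,3,-2],[0,0,0,2]]

  row1 -= 2·row0 → [0,-2,3,4]
  row2 -= 3·row0 → [0,2,0,-6]
  row3 -= 3·row0 → [0,10,-3,-26]
  row2 -= -1·row1 → [0,0,3,-2]
  row3 -= -5·row1 → [0,0,12,-6]
  row3 -= 4·row2 → [0,0,0,2]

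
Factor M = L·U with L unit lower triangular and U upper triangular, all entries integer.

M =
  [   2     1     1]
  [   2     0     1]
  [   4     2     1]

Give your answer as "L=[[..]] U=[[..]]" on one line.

L=[[1,0,0],[1,1,0],[2,0,1]] U=[[2,1,1],[0,-1,0],[0,0,-1]]

  R1 -= 1·R0 → [0,-1,0]
  R2 -= 2·R0 → [0,0,-1]
  R2 -= 0·R1 → [0,0,-1]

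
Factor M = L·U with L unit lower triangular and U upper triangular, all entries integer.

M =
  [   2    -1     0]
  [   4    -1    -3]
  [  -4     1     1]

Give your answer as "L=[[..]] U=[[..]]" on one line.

L=[[1,0,0],[2,1,0],[-2,-1,1]] U=[[2,-1,0],[0,1,-3],[0,0,-2]]

  R1 -= 2·R0 → [0,1,-3]
  R2 -= -2·R0 → [0,-1,1]
  R2 -= -1·R1 → [0,0,-2]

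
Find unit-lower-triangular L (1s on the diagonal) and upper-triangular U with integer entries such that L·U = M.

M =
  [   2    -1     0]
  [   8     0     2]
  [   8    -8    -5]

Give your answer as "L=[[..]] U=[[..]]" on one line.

  r1 -= 4·r0 → [0,4,2]
  r2 -= 4·r0 → [0,-4,-5]
  r2 -= -1·r1 → [0,0,-3]

L=[[1,0,0],[4,1,0],[4,-1,1]] U=[[2,-1,0],[0,4,2],[0,0,-3]]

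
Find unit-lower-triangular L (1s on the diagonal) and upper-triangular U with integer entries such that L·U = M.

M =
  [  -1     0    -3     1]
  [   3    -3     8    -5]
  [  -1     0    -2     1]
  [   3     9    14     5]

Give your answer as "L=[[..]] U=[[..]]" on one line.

  r1 -= -3·r0 → [0,-3,-1,-2]
  r2 -= 1·r0 → [0,0,1,0]
  r3 -= -3·r0 → [0,9,5,8]
  r2 -= 0·r1 → [0,0,1,0]
  r3 -= -3·r1 → [0,0,2,2]
  r3 -= 2·r2 → [0,0,0,2]

L=[[1,0,0,0],[-3,1,0,0],[1,0,1,0],[-3,-3,2,1]] U=[[-1,0,-3,1],[0,-3,-1,-2],[0,0,1,0],[0,0,0,2]]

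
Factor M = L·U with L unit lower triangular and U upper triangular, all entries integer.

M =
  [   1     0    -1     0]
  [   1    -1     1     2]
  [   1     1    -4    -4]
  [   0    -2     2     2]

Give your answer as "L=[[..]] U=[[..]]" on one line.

L=[[1,0,0,0],[1,1,0,0],[1,-1,1,0],[0,2,2,1]] U=[[1,0,-1,0],[0,-1,2,2],[0,0,-1,-2],[0,0,0,2]]

  r1 -= 1·r0 → [0,-1,2,2]
  r2 -= 1·r0 → [0,1,-3,-4]
  r3 -= 0·r0 → [0,-2,2,2]
  r2 -= -1·r1 → [0,0,-1,-2]
  r3 -= 2·r1 → [0,0,-2,-2]
  r3 -= 2·r2 → [0,0,0,2]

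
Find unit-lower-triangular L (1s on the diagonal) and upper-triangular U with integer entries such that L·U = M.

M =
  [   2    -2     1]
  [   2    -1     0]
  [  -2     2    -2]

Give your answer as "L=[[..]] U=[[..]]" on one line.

  r1 -= 1·r0 → [0,1,-1]
  r2 -= -1·r0 → [0,0,-1]
  r2 -= 0·r1 → [0,0,-1]

L=[[1,0,0],[1,1,0],[-1,0,1]] U=[[2,-2,1],[0,1,-1],[0,0,-1]]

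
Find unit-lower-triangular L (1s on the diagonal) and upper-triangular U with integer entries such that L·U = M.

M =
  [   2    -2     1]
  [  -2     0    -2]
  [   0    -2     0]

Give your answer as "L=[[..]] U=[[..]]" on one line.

L=[[1,0,0],[-1,1,0],[0,1,1]] U=[[2,-2,1],[0,-2,-1],[0,0,1]]

  R1 -= -1·R0 → [0,-2,-1]
  R2 -= 0·R0 → [0,-2,0]
  R2 -= 1·R1 → [0,0,1]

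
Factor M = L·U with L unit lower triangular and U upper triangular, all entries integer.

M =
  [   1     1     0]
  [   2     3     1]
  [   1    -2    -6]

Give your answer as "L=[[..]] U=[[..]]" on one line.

L=[[1,0,0],[2,1,0],[1,-3,1]] U=[[1,1,0],[0,1,1],[0,0,-3]]

  R1 -= 2·R0 → [0,1,1]
  R2 -= 1·R0 → [0,-3,-6]
  R2 -= -3·R1 → [0,0,-3]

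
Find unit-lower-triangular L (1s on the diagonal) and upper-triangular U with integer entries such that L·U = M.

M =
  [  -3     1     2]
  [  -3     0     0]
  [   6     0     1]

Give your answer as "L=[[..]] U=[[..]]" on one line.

L=[[1,0,0],[1,1,0],[-2,-2,1]] U=[[-3,1,2],[0,-1,-2],[0,0,1]]

  row1 -= 1·row0 → [0,-1,-2]
  row2 -= -2·row0 → [0,2,5]
  row2 -= -2·row1 → [0,0,1]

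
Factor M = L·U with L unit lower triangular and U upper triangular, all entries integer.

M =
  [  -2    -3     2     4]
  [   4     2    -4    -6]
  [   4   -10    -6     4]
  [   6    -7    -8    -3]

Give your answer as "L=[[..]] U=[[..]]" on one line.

L=[[1,0,0,0],[-2,1,0,0],[-2,4,1,0],[-3,4,1,1]] U=[[-2,-3,2,4],[0,-4,0,2],[0,0,-2,4],[0,0,0,-3]]

  r1 -= -2·r0 → [0,-4,0,2]
  r2 -= -2·r0 → [0,-16,-2,12]
  r3 -= -3·r0 → [0,-16,-2,9]
  r2 -= 4·r1 → [0,0,-2,4]
  r3 -= 4·r1 → [0,0,-2,1]
  r3 -= 1·r2 → [0,0,0,-3]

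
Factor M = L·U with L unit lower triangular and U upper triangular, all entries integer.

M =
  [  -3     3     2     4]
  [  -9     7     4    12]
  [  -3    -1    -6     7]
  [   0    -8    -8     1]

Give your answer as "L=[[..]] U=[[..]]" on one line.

L=[[1,0,0,0],[3,1,0,0],[1,2,1,0],[0,4,0,1]] U=[[-3,3,2,4],[0,-2,-2,0],[0,0,-4,3],[0,0,0,1]]

  row1 -= 3·row0 → [0,-2,-2,0]
  row2 -= 1·row0 → [0,-4,-8,3]
  row3 -= 0·row0 → [0,-8,-8,1]
  row2 -= 2·row1 → [0,0,-4,3]
  row3 -= 4·row1 → [0,0,0,1]
  row3 -= 0·row2 → [0,0,0,1]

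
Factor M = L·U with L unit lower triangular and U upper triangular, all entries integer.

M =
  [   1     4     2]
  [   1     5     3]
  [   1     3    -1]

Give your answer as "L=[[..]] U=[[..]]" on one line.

  r1 -= 1·r0 → [0,1,1]
  r2 -= 1·r0 → [0,-1,-3]
  r2 -= -1·r1 → [0,0,-2]

L=[[1,0,0],[1,1,0],[1,-1,1]] U=[[1,4,2],[0,1,1],[0,0,-2]]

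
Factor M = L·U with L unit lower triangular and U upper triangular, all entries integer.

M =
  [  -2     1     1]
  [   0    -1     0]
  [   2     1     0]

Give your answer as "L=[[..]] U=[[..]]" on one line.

L=[[1,0,0],[0,1,0],[-1,-2,1]] U=[[-2,1,1],[0,-1,0],[0,0,1]]

  row1 -= 0·row0 → [0,-1,0]
  row2 -= -1·row0 → [0,2,1]
  row2 -= -2·row1 → [0,0,1]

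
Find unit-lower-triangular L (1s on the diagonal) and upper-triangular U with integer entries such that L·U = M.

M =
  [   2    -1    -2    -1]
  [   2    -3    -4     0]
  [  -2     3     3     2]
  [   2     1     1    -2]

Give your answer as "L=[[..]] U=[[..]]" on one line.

L=[[1,0,0,0],[1,1,0,0],[-1,-1,1,0],[1,-1,-1,1]] U=[[2,-1,-2,-1],[0,-2,-2,1],[0,0,-1,2],[0,0,0,2]]

  r1 -= 1·r0 → [0,-2,-2,1]
  r2 -= -1·r0 → [0,2,1,1]
  r3 -= 1·r0 → [0,2,3,-1]
  r2 -= -1·r1 → [0,0,-1,2]
  r3 -= -1·r1 → [0,0,1,0]
  r3 -= -1·r2 → [0,0,0,2]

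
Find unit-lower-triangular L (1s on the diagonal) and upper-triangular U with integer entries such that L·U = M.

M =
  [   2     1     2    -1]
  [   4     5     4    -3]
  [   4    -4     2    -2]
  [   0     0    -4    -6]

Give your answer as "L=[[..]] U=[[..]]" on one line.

L=[[1,0,0,0],[2,1,0,0],[2,-2,1,0],[0,0,2,1]] U=[[2,1,2,-1],[0,3,0,-1],[0,0,-2,-2],[0,0,0,-2]]

  r1 -= 2·r0 → [0,3,0,-1]
  r2 -= 2·r0 → [0,-6,-2,0]
  r3 -= 0·r0 → [0,0,-4,-6]
  r2 -= -2·r1 → [0,0,-2,-2]
  r3 -= 0·r1 → [0,0,-4,-6]
  r3 -= 2·r2 → [0,0,0,-2]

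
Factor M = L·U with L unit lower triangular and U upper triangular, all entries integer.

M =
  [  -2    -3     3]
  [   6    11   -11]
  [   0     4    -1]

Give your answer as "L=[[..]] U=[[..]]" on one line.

  R1 -= -3·R0 → [0,2,-2]
  R2 -= 0·R0 → [0,4,-1]
  R2 -= 2·R1 → [0,0,3]

L=[[1,0,0],[-3,1,0],[0,2,1]] U=[[-2,-3,3],[0,2,-2],[0,0,3]]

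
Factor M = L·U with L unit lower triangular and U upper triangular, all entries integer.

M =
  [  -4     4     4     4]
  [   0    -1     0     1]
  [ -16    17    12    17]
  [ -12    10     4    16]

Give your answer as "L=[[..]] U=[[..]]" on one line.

L=[[1,0,0,0],[0,1,0,0],[4,-1,1,0],[3,2,2,1]] U=[[-4,4,4,4],[0,-1,0,1],[0,0,-4,2],[0,0,0,-2]]

  R1 -= 0·R0 → [0,-1,0,1]
  R2 -= 4·R0 → [0,1,-4,1]
  R3 -= 3·R0 → [0,-2,-8,4]
  R2 -= -1·R1 → [0,0,-4,2]
  R3 -= 2·R1 → [0,0,-8,2]
  R3 -= 2·R2 → [0,0,0,-2]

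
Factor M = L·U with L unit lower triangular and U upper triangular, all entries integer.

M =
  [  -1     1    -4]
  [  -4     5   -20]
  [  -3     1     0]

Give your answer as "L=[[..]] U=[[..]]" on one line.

  R1 -= 4·R0 → [0,1,-4]
  R2 -= 3·R0 → [0,-2,12]
  R2 -= -2·R1 → [0,0,4]

L=[[1,0,0],[4,1,0],[3,-2,1]] U=[[-1,1,-4],[0,1,-4],[0,0,4]]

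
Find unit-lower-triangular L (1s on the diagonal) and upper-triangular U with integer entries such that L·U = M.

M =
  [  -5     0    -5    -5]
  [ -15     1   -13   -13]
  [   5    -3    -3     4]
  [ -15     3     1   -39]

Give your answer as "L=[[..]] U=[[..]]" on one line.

  R1 -= 3·R0 → [0,1,2,2]
  R2 -= -1·R0 → [0,-3,-8,-1]
  R3 -= 3·R0 → [0,3,16,-24]
  R2 -= -3·R1 → [0,0,-2,5]
  R3 -= 3·R1 → [0,0,10,-30]
  R3 -= -5·R2 → [0,0,0,-5]

L=[[1,0,0,0],[3,1,0,0],[-1,-3,1,0],[3,3,-5,1]] U=[[-5,0,-5,-5],[0,1,2,2],[0,0,-2,5],[0,0,0,-5]]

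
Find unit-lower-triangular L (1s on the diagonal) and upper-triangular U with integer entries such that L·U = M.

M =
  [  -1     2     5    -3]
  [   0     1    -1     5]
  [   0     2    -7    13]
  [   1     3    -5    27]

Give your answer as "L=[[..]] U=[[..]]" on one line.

  r1 -= 0·r0 → [0,1,-1,5]
  r2 -= 0·r0 → [0,2,-7,13]
  r3 -= -1·r0 → [0,5,0,24]
  r2 -= 2·r1 → [0,0,-5,3]
  r3 -= 5·r1 → [0,0,5,-1]
  r3 -= -1·r2 → [0,0,0,2]

L=[[1,0,0,0],[0,1,0,0],[0,2,1,0],[-1,5,-1,1]] U=[[-1,2,5,-3],[0,1,-1,5],[0,0,-5,3],[0,0,0,2]]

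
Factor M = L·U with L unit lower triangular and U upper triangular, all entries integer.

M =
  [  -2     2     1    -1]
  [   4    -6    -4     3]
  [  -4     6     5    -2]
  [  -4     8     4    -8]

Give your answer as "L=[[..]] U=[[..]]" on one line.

  row1 -= -2·row0 → [0,-2,-2,1]
  row2 -= 2·row0 → [0,2,3,0]
  row3 -= 2·row0 → [0,4,2,-6]
  row2 -= -1·row1 → [0,0,1,1]
  row3 -= -2·row1 → [0,0,-2,-4]
  row3 -= -2·row2 → [0,0,0,-2]

L=[[1,0,0,0],[-2,1,0,0],[2,-1,1,0],[2,-2,-2,1]] U=[[-2,2,1,-1],[0,-2,-2,1],[0,0,1,1],[0,0,0,-2]]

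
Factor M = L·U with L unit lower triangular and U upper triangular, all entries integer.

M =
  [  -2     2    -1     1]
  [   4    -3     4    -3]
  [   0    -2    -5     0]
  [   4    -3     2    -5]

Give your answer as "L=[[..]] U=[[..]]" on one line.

L=[[1,0,0,0],[-2,1,0,0],[0,-2,1,0],[-2,1,2,1]] U=[[-2,2,-1,1],[0,1,2,-1],[0,0,-1,-2],[0,0,0,2]]

  r1 -= -2·r0 → [0,1,2,-1]
  r2 -= 0·r0 → [0,-2,-5,0]
  r3 -= -2·r0 → [0,1,0,-3]
  r2 -= -2·r1 → [0,0,-1,-2]
  r3 -= 1·r1 → [0,0,-2,-2]
  r3 -= 2·r2 → [0,0,0,2]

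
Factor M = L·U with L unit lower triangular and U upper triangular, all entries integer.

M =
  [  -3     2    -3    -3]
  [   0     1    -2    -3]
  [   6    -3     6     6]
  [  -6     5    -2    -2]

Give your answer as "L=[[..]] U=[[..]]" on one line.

L=[[1,0,0,0],[0,1,0,0],[-2,1,1,0],[2,1,3,1]] U=[[-3,2,-3,-3],[0,1,-2,-3],[0,0,2,3],[0,0,0,-2]]

  R1 -= 0·R0 → [0,1,-2,-3]
  R2 -= -2·R0 → [0,1,0,0]
  R3 -= 2·R0 → [0,1,4,4]
  R2 -= 1·R1 → [0,0,2,3]
  R3 -= 1·R1 → [0,0,6,7]
  R3 -= 3·R2 → [0,0,0,-2]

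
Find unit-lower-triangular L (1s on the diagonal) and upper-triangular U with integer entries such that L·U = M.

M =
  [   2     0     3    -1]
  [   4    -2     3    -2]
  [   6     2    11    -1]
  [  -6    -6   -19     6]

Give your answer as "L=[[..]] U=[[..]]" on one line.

L=[[1,0,0,0],[2,1,0,0],[3,-1,1,0],[-3,3,1,1]] U=[[2,0,3,-1],[0,-2,-3,0],[0,0,-1,2],[0,0,0,1]]

  r1 -= 2·r0 → [0,-2,-3,0]
  r2 -= 3·r0 → [0,2,2,2]
  r3 -= -3·r0 → [0,-6,-10,3]
  r2 -= -1·r1 → [0,0,-1,2]
  r3 -= 3·r1 → [0,0,-1,3]
  r3 -= 1·r2 → [0,0,0,1]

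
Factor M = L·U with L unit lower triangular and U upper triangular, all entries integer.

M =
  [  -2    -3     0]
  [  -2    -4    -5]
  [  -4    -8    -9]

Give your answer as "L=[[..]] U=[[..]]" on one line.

L=[[1,0,0],[1,1,0],[2,2,1]] U=[[-2,-3,0],[0,-1,-5],[0,0,1]]

  r1 -= 1·r0 → [0,-1,-5]
  r2 -= 2·r0 → [0,-2,-9]
  r2 -= 2·r1 → [0,0,1]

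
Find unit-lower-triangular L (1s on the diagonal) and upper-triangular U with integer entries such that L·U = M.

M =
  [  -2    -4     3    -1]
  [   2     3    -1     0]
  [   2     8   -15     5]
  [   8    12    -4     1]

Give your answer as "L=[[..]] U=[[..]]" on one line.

L=[[1,0,0,0],[-1,1,0,0],[-1,-4,1,0],[-4,4,0,1]] U=[[-2,-4,3,-1],[0,-1,2,-1],[0,0,-4,0],[0,0,0,1]]

  r1 -= -1·r0 → [0,-1,2,-1]
  r2 -= -1·r0 → [0,4,-12,4]
  r3 -= -4·r0 → [0,-4,8,-3]
  r2 -= -4·r1 → [0,0,-4,0]
  r3 -= 4·r1 → [0,0,0,1]
  r3 -= 0·r2 → [0,0,0,1]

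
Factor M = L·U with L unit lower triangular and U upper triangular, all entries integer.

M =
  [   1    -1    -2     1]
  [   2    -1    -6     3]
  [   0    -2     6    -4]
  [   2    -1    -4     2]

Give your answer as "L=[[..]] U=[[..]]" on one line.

  row1 -= 2·row0 → [0,1,-2,1]
  row2 -= 0·row0 → [0,-2,6,-4]
  row3 -= 2·row0 → [0,1,0,0]
  row2 -= -2·row1 → [0,0,2,-2]
  row3 -= 1·row1 → [0,0,2,-1]
  row3 -= 1·row2 → [0,0,0,1]

L=[[1,0,0,0],[2,1,0,0],[0,-2,1,0],[2,1,1,1]] U=[[1,-1,-2,1],[0,1,-2,1],[0,0,2,-2],[0,0,0,1]]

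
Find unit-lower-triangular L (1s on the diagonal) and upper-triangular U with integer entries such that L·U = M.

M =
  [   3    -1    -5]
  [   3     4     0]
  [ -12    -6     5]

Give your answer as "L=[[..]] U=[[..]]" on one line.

  r1 -= 1·r0 → [0,5,5]
  r2 -= -4·r0 → [0,-10,-15]
  r2 -= -2·r1 → [0,0,-5]

L=[[1,0,0],[1,1,0],[-4,-2,1]] U=[[3,-1,-5],[0,5,5],[0,0,-5]]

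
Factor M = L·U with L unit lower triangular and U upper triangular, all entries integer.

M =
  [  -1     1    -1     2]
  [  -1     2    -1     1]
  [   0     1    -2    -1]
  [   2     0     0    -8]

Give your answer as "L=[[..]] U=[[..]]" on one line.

L=[[1,0,0,0],[1,1,0,0],[0,1,1,0],[-2,2,1,1]] U=[[-1,1,-1,2],[0,1,0,-1],[0,0,-2,0],[0,0,0,-2]]

  r1 -= 1·r0 → [0,1,0,-1]
  r2 -= 0·r0 → [0,1,-2,-1]
  r3 -= -2·r0 → [0,2,-2,-4]
  r2 -= 1·r1 → [0,0,-2,0]
  r3 -= 2·r1 → [0,0,-2,-2]
  r3 -= 1·r2 → [0,0,0,-2]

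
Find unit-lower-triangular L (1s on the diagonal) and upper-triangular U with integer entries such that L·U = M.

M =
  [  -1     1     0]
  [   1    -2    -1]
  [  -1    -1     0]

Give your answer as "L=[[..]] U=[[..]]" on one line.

L=[[1,0,0],[-1,1,0],[1,2,1]] U=[[-1,1,0],[0,-1,-1],[0,0,2]]

  R1 -= -1·R0 → [0,-1,-1]
  R2 -= 1·R0 → [0,-2,0]
  R2 -= 2·R1 → [0,0,2]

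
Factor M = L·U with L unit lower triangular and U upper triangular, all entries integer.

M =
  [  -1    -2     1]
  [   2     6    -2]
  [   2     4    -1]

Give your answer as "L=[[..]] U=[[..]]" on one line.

L=[[1,0,0],[-2,1,0],[-2,0,1]] U=[[-1,-2,1],[0,2,0],[0,0,1]]

  row1 -= -2·row0 → [0,2,0]
  row2 -= -2·row0 → [0,0,1]
  row2 -= 0·row1 → [0,0,1]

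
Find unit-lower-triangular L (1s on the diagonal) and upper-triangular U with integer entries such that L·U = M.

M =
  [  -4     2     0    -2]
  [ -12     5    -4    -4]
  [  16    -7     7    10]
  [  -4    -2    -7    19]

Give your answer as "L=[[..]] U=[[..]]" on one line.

L=[[1,0,0,0],[3,1,0,0],[-4,-1,1,0],[1,4,3,1]] U=[[-4,2,0,-2],[0,-1,-4,2],[0,0,3,4],[0,0,0,1]]

  R1 -= 3·R0 → [0,-1,-4,2]
  R2 -= -4·R0 → [0,1,7,2]
  R3 -= 1·R0 → [0,-4,-7,21]
  R2 -= -1·R1 → [0,0,3,4]
  R3 -= 4·R1 → [0,0,9,13]
  R3 -= 3·R2 → [0,0,0,1]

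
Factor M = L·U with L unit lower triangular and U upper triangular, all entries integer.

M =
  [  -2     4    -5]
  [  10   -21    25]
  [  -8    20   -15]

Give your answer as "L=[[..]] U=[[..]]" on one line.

L=[[1,0,0],[-5,1,0],[4,-4,1]] U=[[-2,4,-5],[0,-1,0],[0,0,5]]

  r1 -= -5·r0 → [0,-1,0]
  r2 -= 4·r0 → [0,4,5]
  r2 -= -4·r1 → [0,0,5]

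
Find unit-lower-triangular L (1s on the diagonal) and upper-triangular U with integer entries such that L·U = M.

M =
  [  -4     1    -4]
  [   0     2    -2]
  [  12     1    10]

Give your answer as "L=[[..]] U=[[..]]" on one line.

L=[[1,0,0],[0,1,0],[-3,2,1]] U=[[-4,1,-4],[0,2,-2],[0,0,2]]

  r1 -= 0·r0 → [0,2,-2]
  r2 -= -3·r0 → [0,4,-2]
  r2 -= 2·r1 → [0,0,2]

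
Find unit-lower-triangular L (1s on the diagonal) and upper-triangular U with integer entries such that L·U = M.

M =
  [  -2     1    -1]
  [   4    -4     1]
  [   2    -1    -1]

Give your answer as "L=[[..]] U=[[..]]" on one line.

L=[[1,0,0],[-2,1,0],[-1,0,1]] U=[[-2,1,-1],[0,-2,-1],[0,0,-2]]

  r1 -= -2·r0 → [0,-2,-1]
  r2 -= -1·r0 → [0,0,-2]
  r2 -= 0·r1 → [0,0,-2]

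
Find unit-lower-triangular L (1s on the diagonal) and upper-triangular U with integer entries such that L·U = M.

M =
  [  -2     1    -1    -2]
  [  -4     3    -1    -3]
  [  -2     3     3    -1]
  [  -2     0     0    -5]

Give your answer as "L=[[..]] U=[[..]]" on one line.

  row1 -= 2·row0 → [0,1,1,1]
  row2 -= 1·row0 → [0,2,4,1]
  row3 -= 1·row0 → [0,-1,1,-3]
  row2 -= 2·row1 → [0,0,2,-1]
  row3 -= -1·row1 → [0,0,2,-2]
  row3 -= 1·row2 → [0,0,0,-1]

L=[[1,0,0,0],[2,1,0,0],[1,2,1,0],[1,-1,1,1]] U=[[-2,1,-1,-2],[0,1,1,1],[0,0,2,-1],[0,0,0,-1]]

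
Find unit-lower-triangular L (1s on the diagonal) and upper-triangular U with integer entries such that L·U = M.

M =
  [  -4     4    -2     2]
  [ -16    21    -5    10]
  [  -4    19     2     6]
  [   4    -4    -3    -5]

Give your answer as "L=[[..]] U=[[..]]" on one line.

  r1 -= 4·r0 → [0,5,3,2]
  r2 -= 1·r0 → [0,15,4,4]
  r3 -= -1·r0 → [0,0,-5,-3]
  r2 -= 3·r1 → [0,0,-5,-2]
  r3 -= 0·r1 → [0,0,-5,-3]
  r3 -= 1·r2 → [0,0,0,-1]

L=[[1,0,0,0],[4,1,0,0],[1,3,1,0],[-1,0,1,1]] U=[[-4,4,-2,2],[0,5,3,2],[0,0,-5,-2],[0,0,0,-1]]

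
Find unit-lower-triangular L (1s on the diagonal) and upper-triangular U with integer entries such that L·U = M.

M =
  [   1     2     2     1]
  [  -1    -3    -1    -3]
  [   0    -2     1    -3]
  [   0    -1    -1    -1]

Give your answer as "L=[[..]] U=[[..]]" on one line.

  r1 -= -1·r0 → [0,-1,1,-2]
  r2 -= 0·r0 → [0,-2,1,-3]
  r3 -= 0·r0 → [0,-1,-1,-1]
  r2 -= 2·r1 → [0,0,-1,1]
  r3 -= 1·r1 → [0,0,-2,1]
  r3 -= 2·r2 → [0,0,0,-1]

L=[[1,0,0,0],[-1,1,0,0],[0,2,1,0],[0,1,2,1]] U=[[1,2,2,1],[0,-1,1,-2],[0,0,-1,1],[0,0,0,-1]]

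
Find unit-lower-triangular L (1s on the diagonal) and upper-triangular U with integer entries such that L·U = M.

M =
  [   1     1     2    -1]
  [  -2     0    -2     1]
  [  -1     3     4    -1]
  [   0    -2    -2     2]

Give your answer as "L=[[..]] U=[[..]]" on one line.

L=[[1,0,0,0],[-2,1,0,0],[-1,2,1,0],[0,-1,0,1]] U=[[1,1,2,-1],[0,2,2,-1],[0,0,2,0],[0,0,0,1]]

  row1 -= -2·row0 → [0,2,2,-1]
  row2 -= -1·row0 → [0,4,6,-2]
  row3 -= 0·row0 → [0,-2,-2,2]
  row2 -= 2·row1 → [0,0,2,0]
  row3 -= -1·row1 → [0,0,0,1]
  row3 -= 0·row2 → [0,0,0,1]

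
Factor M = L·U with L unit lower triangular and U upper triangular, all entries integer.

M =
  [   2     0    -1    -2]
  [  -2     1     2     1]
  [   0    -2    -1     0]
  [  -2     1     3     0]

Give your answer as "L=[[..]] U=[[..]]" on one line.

L=[[1,0,0,0],[-1,1,0,0],[0,-2,1,0],[-1,1,1,1]] U=[[2,0,-1,-2],[0,1,1,-1],[0,0,1,-2],[0,0,0,1]]

  R1 -= -1·R0 → [0,1,1,-1]
  R2 -= 0·R0 → [0,-2,-1,0]
  R3 -= -1·R0 → [0,1,2,-2]
  R2 -= -2·R1 → [0,0,1,-2]
  R3 -= 1·R1 → [0,0,1,-1]
  R3 -= 1·R2 → [0,0,0,1]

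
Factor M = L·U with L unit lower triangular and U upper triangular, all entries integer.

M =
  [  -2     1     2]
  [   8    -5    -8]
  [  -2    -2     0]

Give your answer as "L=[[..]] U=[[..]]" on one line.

L=[[1,0,0],[-4,1,0],[1,3,1]] U=[[-2,1,2],[0,-1,0],[0,0,-2]]

  r1 -= -4·r0 → [0,-1,0]
  r2 -= 1·r0 → [0,-3,-2]
  r2 -= 3·r1 → [0,0,-2]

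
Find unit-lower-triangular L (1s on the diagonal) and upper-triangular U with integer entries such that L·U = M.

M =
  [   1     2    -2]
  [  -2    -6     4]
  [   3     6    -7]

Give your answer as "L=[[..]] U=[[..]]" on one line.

L=[[1,0,0],[-2,1,0],[3,0,1]] U=[[1,2,-2],[0,-2,0],[0,0,-1]]

  row1 -= -2·row0 → [0,-2,0]
  row2 -= 3·row0 → [0,0,-1]
  row2 -= 0·row1 → [0,0,-1]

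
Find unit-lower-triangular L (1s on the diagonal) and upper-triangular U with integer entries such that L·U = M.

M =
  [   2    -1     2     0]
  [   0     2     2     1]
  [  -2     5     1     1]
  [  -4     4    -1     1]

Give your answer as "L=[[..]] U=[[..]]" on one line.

  r1 -= 0·r0 → [0,2,2,1]
  r2 -= -1·r0 → [0,4,3,1]
  r3 -= -2·r0 → [0,2,3,1]
  r2 -= 2·r1 → [0,0,-1,-1]
  r3 -= 1·r1 → [0,0,1,0]
  r3 -= -1·r2 → [0,0,0,-1]

L=[[1,0,0,0],[0,1,0,0],[-1,2,1,0],[-2,1,-1,1]] U=[[2,-1,2,0],[0,2,2,1],[0,0,-1,-1],[0,0,0,-1]]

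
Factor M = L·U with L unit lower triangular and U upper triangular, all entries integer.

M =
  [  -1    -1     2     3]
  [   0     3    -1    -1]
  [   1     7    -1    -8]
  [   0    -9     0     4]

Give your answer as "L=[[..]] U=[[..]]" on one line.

  R1 -= 0·R0 → [0,3,-1,-1]
  R2 -= -1·R0 → [0,6,1,-5]
  R3 -= 0·R0 → [0,-9,0,4]
  R2 -= 2·R1 → [0,0,3,-3]
  R3 -= -3·R1 → [0,0,-3,1]
  R3 -= -1·R2 → [0,0,0,-2]

L=[[1,0,0,0],[0,1,0,0],[-1,2,1,0],[0,-3,-1,1]] U=[[-1,-1,2,3],[0,3,-1,-1],[0,0,3,-3],[0,0,0,-2]]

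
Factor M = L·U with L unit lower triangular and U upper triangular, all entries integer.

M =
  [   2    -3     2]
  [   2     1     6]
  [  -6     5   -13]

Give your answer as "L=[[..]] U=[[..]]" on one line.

L=[[1,0,0],[1,1,0],[-3,-1,1]] U=[[2,-3,2],[0,4,4],[0,0,-3]]

  row1 -= 1·row0 → [0,4,4]
  row2 -= -3·row0 → [0,-4,-7]
  row2 -= -1·row1 → [0,0,-3]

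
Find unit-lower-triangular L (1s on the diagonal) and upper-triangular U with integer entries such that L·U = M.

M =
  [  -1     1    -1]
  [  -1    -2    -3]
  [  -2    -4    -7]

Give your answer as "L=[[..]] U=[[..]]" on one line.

L=[[1,0,0],[1,1,0],[2,2,1]] U=[[-1,1,-1],[0,-3,-2],[0,0,-1]]

  R1 -= 1·R0 → [0,-3,-2]
  R2 -= 2·R0 → [0,-6,-5]
  R2 -= 2·R1 → [0,0,-1]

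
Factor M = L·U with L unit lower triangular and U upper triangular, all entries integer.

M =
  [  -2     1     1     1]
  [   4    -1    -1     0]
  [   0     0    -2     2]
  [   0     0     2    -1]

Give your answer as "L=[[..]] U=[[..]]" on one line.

  row1 -= -2·row0 → [0,1,1,2]
  row2 -= 0·row0 → [0,0,-2,2]
  row3 -= 0·row0 → [0,0,2,-1]
  row2 -= 0·row1 → [0,0,-2,2]
  row3 -= 0·row1 → [0,0,2,-1]
  row3 -= -1·row2 → [0,0,0,1]

L=[[1,0,0,0],[-2,1,0,0],[0,0,1,0],[0,0,-1,1]] U=[[-2,1,1,1],[0,1,1,2],[0,0,-2,2],[0,0,0,1]]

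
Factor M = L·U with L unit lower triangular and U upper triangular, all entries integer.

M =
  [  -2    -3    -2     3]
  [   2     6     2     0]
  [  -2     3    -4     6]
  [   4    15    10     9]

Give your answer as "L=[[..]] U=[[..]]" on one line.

L=[[1,0,0,0],[-1,1,0,0],[1,2,1,0],[-2,3,-3,1]] U=[[-2,-3,-2,3],[0,3,0,3],[0,0,-2,-3],[0,0,0,-3]]

  r1 -= -1·r0 → [0,3,0,3]
  r2 -= 1·r0 → [0,6,-2,3]
  r3 -= -2·r0 → [0,9,6,15]
  r2 -= 2·r1 → [0,0,-2,-3]
  r3 -= 3·r1 → [0,0,6,6]
  r3 -= -3·r2 → [0,0,0,-3]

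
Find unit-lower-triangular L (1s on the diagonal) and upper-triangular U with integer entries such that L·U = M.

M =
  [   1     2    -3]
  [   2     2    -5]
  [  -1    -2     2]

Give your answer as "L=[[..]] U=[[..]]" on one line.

  r1 -= 2·r0 → [0,-2,1]
  r2 -= -1·r0 → [0,0,-1]
  r2 -= 0·r1 → [0,0,-1]

L=[[1,0,0],[2,1,0],[-1,0,1]] U=[[1,2,-3],[0,-2,1],[0,0,-1]]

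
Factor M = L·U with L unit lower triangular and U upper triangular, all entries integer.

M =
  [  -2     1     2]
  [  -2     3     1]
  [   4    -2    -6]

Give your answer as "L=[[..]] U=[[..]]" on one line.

L=[[1,0,0],[1,1,0],[-2,0,1]] U=[[-2,1,2],[0,2,-1],[0,0,-2]]

  R1 -= 1·R0 → [0,2,-1]
  R2 -= -2·R0 → [0,0,-2]
  R2 -= 0·R1 → [0,0,-2]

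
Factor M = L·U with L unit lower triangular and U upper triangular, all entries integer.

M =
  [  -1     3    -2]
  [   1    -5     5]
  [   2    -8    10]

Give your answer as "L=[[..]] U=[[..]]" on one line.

L=[[1,0,0],[-1,1,0],[-2,1,1]] U=[[-1,3,-2],[0,-2,3],[0,0,3]]

  R1 -= -1·R0 → [0,-2,3]
  R2 -= -2·R0 → [0,-2,6]
  R2 -= 1·R1 → [0,0,3]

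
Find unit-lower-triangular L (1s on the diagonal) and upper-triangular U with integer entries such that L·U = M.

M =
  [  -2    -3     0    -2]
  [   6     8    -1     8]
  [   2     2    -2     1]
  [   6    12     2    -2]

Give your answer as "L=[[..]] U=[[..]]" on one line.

  row1 -= -3·row0 → [0,-1,-1,2]
  row2 -= -1·row0 → [0,-1,-2,-1]
  row3 -= -3·row0 → [0,3,2,-8]
  row2 -= 1·row1 → [0,0,-1,-3]
  row3 -= -3·row1 → [0,0,-1,-2]
  row3 -= 1·row2 → [0,0,0,1]

L=[[1,0,0,0],[-3,1,0,0],[-1,1,1,0],[-3,-3,1,1]] U=[[-2,-3,0,-2],[0,-1,-1,2],[0,0,-1,-3],[0,0,0,1]]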